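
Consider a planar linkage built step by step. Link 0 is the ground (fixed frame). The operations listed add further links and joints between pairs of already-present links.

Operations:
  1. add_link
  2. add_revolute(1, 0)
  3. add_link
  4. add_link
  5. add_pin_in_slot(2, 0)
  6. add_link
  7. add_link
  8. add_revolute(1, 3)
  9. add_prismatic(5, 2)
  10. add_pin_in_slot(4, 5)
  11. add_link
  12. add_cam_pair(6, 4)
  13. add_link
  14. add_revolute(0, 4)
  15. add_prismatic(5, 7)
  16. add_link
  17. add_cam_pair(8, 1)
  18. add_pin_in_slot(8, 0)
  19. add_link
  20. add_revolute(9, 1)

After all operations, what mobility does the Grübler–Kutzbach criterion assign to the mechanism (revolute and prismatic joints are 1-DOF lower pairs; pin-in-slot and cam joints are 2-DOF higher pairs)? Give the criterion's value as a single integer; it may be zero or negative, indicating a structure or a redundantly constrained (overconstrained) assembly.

ground; <1,0,0>
#1 <2,0,0>
R:1↔0 J1 <2,1,0>
#2 <3,1,0>
#3 <4,1,0>
PS:2↔0 J2 <4,1,1>
#4 <5,1,1>
#5 <6,1,1>
R:1↔3 J1 <6,2,1>
P:5↔2 J1 <6,3,1>
PS:4↔5 J2 <6,3,2>
#6 <7,3,2>
C:6↔4 J2 <7,3,3>
#7 <8,3,3>
R:0↔4 J1 <8,4,3>
P:5↔7 J1 <8,5,3>
#8 <9,5,3>
C:8↔1 J2 <9,5,4>
PS:8↔0 J2 <9,5,5>
#9 <10,5,5>
R:9↔1 J1 <10,6,5>
3×9 − 2×6 − 1×5 = 10

M = 10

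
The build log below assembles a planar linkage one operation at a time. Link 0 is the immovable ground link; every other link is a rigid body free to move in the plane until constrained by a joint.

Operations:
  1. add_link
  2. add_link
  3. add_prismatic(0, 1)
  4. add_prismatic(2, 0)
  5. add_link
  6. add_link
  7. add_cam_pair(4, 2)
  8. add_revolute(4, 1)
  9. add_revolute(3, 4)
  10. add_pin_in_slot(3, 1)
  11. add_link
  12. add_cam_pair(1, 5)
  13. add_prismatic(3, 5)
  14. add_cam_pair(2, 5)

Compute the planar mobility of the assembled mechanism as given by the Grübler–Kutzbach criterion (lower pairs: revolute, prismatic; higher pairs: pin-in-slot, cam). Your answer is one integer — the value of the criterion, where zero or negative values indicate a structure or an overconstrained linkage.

M = 1

[1;0;0] (link 0 is ground)
L+ [2;0;0]
L+ [3;0;0]
P(0,1)∈J1 [3;1;0]
P(2,0)∈J1 [3;2;0]
L+ [4;2;0]
L+ [5;2;0]
C(4,2)∈J2 [5;2;1]
R(4,1)∈J1 [5;3;1]
R(3,4)∈J1 [5;4;1]
PS(3,1)∈J2 [5;4;2]
L+ [6;4;2]
C(1,5)∈J2 [6;4;3]
P(3,5)∈J1 [6;5;3]
C(2,5)∈J2 [6;5;4]
mobility = 15 − 10 − 4 = 1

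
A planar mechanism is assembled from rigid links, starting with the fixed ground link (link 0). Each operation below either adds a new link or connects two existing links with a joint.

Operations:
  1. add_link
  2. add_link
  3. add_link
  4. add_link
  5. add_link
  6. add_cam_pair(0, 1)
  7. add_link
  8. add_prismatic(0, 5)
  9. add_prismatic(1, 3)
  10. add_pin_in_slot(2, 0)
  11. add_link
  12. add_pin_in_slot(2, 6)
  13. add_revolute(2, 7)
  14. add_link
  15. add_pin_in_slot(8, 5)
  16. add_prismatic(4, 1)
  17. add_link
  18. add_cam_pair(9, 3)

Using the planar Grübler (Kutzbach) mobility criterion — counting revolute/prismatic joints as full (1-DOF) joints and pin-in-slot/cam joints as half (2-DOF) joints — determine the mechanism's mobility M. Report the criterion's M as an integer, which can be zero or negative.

M = 14

(L,J1,J2)=(1,0,0); link0 fixed
link1: (2,0,0)
link2: (3,0,0)
link3: (4,0,0)
link4: (5,0,0)
link5: (6,0,0)
C 0-1 [J2]: (6,0,1)
link6: (7,0,1)
P 0-5 [J1]: (7,1,1)
P 1-3 [J1]: (7,2,1)
PS 2-0 [J2]: (7,2,2)
link7: (8,2,2)
PS 2-6 [J2]: (8,2,3)
R 2-7 [J1]: (8,3,3)
link8: (9,3,3)
PS 8-5 [J2]: (9,3,4)
P 4-1 [J1]: (9,4,4)
link9: (10,4,4)
C 9-3 [J2]: (10,4,5)
Grübler: 3·9 − 2·4 − 5 = 14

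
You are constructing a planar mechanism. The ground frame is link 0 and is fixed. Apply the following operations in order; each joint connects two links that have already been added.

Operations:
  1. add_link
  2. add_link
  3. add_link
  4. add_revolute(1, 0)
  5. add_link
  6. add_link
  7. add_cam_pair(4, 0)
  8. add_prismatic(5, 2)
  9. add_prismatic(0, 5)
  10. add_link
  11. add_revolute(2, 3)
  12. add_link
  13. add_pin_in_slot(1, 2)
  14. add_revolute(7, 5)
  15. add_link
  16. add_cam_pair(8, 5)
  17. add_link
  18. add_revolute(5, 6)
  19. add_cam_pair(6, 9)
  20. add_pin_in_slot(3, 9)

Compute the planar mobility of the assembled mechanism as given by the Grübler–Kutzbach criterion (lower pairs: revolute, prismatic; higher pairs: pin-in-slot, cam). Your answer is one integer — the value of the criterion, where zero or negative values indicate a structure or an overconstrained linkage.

ground; <1,0,0>
#1 <2,0,0>
#2 <3,0,0>
#3 <4,0,0>
R:1↔0 J1 <4,1,0>
#4 <5,1,0>
#5 <6,1,0>
C:4↔0 J2 <6,1,1>
P:5↔2 J1 <6,2,1>
P:0↔5 J1 <6,3,1>
#6 <7,3,1>
R:2↔3 J1 <7,4,1>
#7 <8,4,1>
PS:1↔2 J2 <8,4,2>
R:7↔5 J1 <8,5,2>
#8 <9,5,2>
C:8↔5 J2 <9,5,3>
#9 <10,5,3>
R:5↔6 J1 <10,6,3>
C:6↔9 J2 <10,6,4>
PS:3↔9 J2 <10,6,5>
3×9 − 2×6 − 1×5 = 10

M = 10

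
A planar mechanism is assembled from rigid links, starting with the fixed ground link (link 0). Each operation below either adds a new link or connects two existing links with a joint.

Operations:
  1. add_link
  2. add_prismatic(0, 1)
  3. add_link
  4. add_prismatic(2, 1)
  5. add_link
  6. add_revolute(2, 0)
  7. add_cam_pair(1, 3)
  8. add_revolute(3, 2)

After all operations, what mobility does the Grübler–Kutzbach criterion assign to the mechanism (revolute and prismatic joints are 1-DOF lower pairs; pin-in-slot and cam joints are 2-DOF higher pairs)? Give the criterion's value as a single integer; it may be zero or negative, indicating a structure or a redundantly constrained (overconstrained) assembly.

link 0 = ground. State L|J1|J2 = 1|0|0
+link1  2|0|0
P(0,1) f=1→J1  2|1|0
+link2  3|1|0
P(2,1) f=1→J1  3|2|0
+link3  4|2|0
R(2,0) f=1→J1  4|3|0
C(1,3) f=2→J2  4|3|1
R(3,2) f=1→J1  4|4|1
M = 3(4−1)−2·4−1 = 9−8−1 = 0

M = 0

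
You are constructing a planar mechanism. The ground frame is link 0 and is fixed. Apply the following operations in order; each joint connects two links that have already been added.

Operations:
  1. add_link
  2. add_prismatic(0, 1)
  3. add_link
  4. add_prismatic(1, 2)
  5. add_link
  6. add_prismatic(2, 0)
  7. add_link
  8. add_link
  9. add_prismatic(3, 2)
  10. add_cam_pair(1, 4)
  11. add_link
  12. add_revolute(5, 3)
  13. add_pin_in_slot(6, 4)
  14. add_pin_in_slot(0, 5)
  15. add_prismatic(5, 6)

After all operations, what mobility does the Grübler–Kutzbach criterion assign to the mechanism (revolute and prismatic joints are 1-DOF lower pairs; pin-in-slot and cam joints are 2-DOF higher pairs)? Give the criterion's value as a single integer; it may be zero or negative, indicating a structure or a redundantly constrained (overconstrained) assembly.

M = 3

(L,J1,J2)=(1,0,0); link0 fixed
link1: (2,0,0)
P 0-1 [J1]: (2,1,0)
link2: (3,1,0)
P 1-2 [J1]: (3,2,0)
link3: (4,2,0)
P 2-0 [J1]: (4,3,0)
link4: (5,3,0)
link5: (6,3,0)
P 3-2 [J1]: (6,4,0)
C 1-4 [J2]: (6,4,1)
link6: (7,4,1)
R 5-3 [J1]: (7,5,1)
PS 6-4 [J2]: (7,5,2)
PS 0-5 [J2]: (7,5,3)
P 5-6 [J1]: (7,6,3)
Grübler: 3·6 − 2·6 − 3 = 3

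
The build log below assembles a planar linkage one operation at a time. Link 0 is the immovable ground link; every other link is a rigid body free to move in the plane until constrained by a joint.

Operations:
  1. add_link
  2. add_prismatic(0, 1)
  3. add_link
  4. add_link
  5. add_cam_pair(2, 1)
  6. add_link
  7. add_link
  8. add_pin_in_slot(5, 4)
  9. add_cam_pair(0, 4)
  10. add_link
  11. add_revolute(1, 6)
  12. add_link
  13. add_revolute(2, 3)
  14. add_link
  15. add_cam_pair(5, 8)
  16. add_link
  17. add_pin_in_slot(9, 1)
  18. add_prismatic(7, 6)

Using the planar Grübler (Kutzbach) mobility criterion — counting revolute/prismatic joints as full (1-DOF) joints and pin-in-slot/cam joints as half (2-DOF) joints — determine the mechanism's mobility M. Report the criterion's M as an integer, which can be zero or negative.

L=1 J1=0 J2=0
add link → L=2 J1=0 J2=0
P@0,1 dof=1 J1 → L=2 J1=1 J2=0
add link → L=3 J1=1 J2=0
add link → L=4 J1=1 J2=0
C@2,1 dof=2 J2 → L=4 J1=1 J2=1
add link → L=5 J1=1 J2=1
add link → L=6 J1=1 J2=1
PS@5,4 dof=2 J2 → L=6 J1=1 J2=2
C@0,4 dof=2 J2 → L=6 J1=1 J2=3
add link → L=7 J1=1 J2=3
R@1,6 dof=1 J1 → L=7 J1=2 J2=3
add link → L=8 J1=2 J2=3
R@2,3 dof=1 J1 → L=8 J1=3 J2=3
add link → L=9 J1=3 J2=3
C@5,8 dof=2 J2 → L=9 J1=3 J2=4
add link → L=10 J1=3 J2=4
PS@9,1 dof=2 J2 → L=10 J1=3 J2=5
P@7,6 dof=1 J1 → L=10 J1=4 J2=5
M=3(L−1)−2J1−J2=3·9−2·4−5=14

M = 14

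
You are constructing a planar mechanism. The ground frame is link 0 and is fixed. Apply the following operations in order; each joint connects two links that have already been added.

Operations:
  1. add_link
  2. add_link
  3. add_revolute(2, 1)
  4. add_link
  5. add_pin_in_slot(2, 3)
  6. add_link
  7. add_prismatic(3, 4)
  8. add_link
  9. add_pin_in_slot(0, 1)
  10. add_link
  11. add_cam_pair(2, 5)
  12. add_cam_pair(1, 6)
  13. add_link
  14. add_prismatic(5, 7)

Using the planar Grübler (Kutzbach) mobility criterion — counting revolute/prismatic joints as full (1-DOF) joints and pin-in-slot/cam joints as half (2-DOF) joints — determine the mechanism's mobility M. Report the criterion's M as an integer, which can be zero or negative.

M = 11

ground; <1,0,0>
#1 <2,0,0>
#2 <3,0,0>
R:2↔1 J1 <3,1,0>
#3 <4,1,0>
PS:2↔3 J2 <4,1,1>
#4 <5,1,1>
P:3↔4 J1 <5,2,1>
#5 <6,2,1>
PS:0↔1 J2 <6,2,2>
#6 <7,2,2>
C:2↔5 J2 <7,2,3>
C:1↔6 J2 <7,2,4>
#7 <8,2,4>
P:5↔7 J1 <8,3,4>
3×7 − 2×3 − 1×4 = 11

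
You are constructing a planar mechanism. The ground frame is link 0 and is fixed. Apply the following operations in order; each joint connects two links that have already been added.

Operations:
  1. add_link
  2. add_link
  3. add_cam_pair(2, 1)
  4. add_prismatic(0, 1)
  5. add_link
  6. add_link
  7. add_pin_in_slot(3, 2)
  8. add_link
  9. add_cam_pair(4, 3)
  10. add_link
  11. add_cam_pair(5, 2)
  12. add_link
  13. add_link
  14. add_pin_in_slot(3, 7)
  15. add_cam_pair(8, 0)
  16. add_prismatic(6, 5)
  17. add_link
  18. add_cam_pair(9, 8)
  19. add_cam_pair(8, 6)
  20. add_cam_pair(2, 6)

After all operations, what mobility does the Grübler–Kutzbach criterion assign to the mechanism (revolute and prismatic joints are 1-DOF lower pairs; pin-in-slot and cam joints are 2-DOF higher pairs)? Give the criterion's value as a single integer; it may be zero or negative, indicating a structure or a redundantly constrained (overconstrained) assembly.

L=1 J1=0 J2=0
add link → L=2 J1=0 J2=0
add link → L=3 J1=0 J2=0
C@2,1 dof=2 J2 → L=3 J1=0 J2=1
P@0,1 dof=1 J1 → L=3 J1=1 J2=1
add link → L=4 J1=1 J2=1
add link → L=5 J1=1 J2=1
PS@3,2 dof=2 J2 → L=5 J1=1 J2=2
add link → L=6 J1=1 J2=2
C@4,3 dof=2 J2 → L=6 J1=1 J2=3
add link → L=7 J1=1 J2=3
C@5,2 dof=2 J2 → L=7 J1=1 J2=4
add link → L=8 J1=1 J2=4
add link → L=9 J1=1 J2=4
PS@3,7 dof=2 J2 → L=9 J1=1 J2=5
C@8,0 dof=2 J2 → L=9 J1=1 J2=6
P@6,5 dof=1 J1 → L=9 J1=2 J2=6
add link → L=10 J1=2 J2=6
C@9,8 dof=2 J2 → L=10 J1=2 J2=7
C@8,6 dof=2 J2 → L=10 J1=2 J2=8
C@2,6 dof=2 J2 → L=10 J1=2 J2=9
M=3(L−1)−2J1−J2=3·9−2·2−9=14

M = 14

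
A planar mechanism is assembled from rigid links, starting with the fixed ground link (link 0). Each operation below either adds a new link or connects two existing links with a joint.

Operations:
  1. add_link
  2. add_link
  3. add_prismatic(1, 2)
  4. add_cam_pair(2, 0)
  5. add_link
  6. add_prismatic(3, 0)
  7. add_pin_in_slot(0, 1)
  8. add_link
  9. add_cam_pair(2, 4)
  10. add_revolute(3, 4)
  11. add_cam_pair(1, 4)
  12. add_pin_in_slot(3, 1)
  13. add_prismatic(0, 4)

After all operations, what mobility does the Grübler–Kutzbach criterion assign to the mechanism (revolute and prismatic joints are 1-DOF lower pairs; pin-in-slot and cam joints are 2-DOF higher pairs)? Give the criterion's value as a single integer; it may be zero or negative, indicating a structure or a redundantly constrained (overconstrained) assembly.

ground; <1,0,0>
#1 <2,0,0>
#2 <3,0,0>
P:1↔2 J1 <3,1,0>
C:2↔0 J2 <3,1,1>
#3 <4,1,1>
P:3↔0 J1 <4,2,1>
PS:0↔1 J2 <4,2,2>
#4 <5,2,2>
C:2↔4 J2 <5,2,3>
R:3↔4 J1 <5,3,3>
C:1↔4 J2 <5,3,4>
PS:3↔1 J2 <5,3,5>
P:0↔4 J1 <5,4,5>
3×4 − 2×4 − 1×5 = -1

M = -1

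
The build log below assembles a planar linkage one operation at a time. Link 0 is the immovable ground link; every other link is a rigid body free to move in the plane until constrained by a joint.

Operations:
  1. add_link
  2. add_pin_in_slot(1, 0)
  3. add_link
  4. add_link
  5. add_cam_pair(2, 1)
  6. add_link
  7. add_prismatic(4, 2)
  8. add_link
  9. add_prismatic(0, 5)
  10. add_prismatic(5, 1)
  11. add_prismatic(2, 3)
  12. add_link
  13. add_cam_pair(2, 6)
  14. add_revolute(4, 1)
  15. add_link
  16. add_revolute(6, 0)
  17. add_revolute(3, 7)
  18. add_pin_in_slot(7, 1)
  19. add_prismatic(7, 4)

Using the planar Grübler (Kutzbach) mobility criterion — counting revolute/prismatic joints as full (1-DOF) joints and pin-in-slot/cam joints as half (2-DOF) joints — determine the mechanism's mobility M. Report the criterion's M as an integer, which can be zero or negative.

M = 1

L=1 J1=0 J2=0
add link → L=2 J1=0 J2=0
PS@1,0 dof=2 J2 → L=2 J1=0 J2=1
add link → L=3 J1=0 J2=1
add link → L=4 J1=0 J2=1
C@2,1 dof=2 J2 → L=4 J1=0 J2=2
add link → L=5 J1=0 J2=2
P@4,2 dof=1 J1 → L=5 J1=1 J2=2
add link → L=6 J1=1 J2=2
P@0,5 dof=1 J1 → L=6 J1=2 J2=2
P@5,1 dof=1 J1 → L=6 J1=3 J2=2
P@2,3 dof=1 J1 → L=6 J1=4 J2=2
add link → L=7 J1=4 J2=2
C@2,6 dof=2 J2 → L=7 J1=4 J2=3
R@4,1 dof=1 J1 → L=7 J1=5 J2=3
add link → L=8 J1=5 J2=3
R@6,0 dof=1 J1 → L=8 J1=6 J2=3
R@3,7 dof=1 J1 → L=8 J1=7 J2=3
PS@7,1 dof=2 J2 → L=8 J1=7 J2=4
P@7,4 dof=1 J1 → L=8 J1=8 J2=4
M=3(L−1)−2J1−J2=3·7−2·8−4=1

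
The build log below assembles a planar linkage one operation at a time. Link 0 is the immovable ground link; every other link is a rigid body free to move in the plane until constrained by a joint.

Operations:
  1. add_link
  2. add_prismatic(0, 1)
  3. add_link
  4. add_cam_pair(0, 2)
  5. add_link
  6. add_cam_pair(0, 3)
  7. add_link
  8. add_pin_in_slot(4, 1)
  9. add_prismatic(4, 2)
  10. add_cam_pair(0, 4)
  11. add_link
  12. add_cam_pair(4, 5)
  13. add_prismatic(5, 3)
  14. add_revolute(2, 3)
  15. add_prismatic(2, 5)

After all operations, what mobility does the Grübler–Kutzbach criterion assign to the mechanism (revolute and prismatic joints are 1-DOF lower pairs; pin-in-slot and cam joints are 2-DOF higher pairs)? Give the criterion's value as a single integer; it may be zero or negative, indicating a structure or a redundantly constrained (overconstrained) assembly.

link 0 = ground. State L|J1|J2 = 1|0|0
+link1  2|0|0
P(0,1) f=1→J1  2|1|0
+link2  3|1|0
C(0,2) f=2→J2  3|1|1
+link3  4|1|1
C(0,3) f=2→J2  4|1|2
+link4  5|1|2
PS(4,1) f=2→J2  5|1|3
P(4,2) f=1→J1  5|2|3
C(0,4) f=2→J2  5|2|4
+link5  6|2|4
C(4,5) f=2→J2  6|2|5
P(5,3) f=1→J1  6|3|5
R(2,3) f=1→J1  6|4|5
P(2,5) f=1→J1  6|5|5
M = 3(6−1)−2·5−5 = 15−10−5 = 0

M = 0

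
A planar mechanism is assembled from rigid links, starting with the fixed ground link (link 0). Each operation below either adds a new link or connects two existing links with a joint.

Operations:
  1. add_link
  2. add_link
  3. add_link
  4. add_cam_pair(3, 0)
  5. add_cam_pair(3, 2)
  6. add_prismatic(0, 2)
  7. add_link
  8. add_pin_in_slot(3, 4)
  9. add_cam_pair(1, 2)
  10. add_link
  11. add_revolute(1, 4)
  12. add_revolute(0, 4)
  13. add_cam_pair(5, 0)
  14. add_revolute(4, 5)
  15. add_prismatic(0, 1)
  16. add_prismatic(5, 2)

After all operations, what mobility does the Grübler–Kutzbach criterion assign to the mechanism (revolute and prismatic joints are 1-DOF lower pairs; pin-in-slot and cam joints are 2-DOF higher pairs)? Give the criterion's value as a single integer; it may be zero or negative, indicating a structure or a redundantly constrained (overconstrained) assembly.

M = -2

(L,J1,J2)=(1,0,0); link0 fixed
link1: (2,0,0)
link2: (3,0,0)
link3: (4,0,0)
C 3-0 [J2]: (4,0,1)
C 3-2 [J2]: (4,0,2)
P 0-2 [J1]: (4,1,2)
link4: (5,1,2)
PS 3-4 [J2]: (5,1,3)
C 1-2 [J2]: (5,1,4)
link5: (6,1,4)
R 1-4 [J1]: (6,2,4)
R 0-4 [J1]: (6,3,4)
C 5-0 [J2]: (6,3,5)
R 4-5 [J1]: (6,4,5)
P 0-1 [J1]: (6,5,5)
P 5-2 [J1]: (6,6,5)
Grübler: 3·5 − 2·6 − 5 = -2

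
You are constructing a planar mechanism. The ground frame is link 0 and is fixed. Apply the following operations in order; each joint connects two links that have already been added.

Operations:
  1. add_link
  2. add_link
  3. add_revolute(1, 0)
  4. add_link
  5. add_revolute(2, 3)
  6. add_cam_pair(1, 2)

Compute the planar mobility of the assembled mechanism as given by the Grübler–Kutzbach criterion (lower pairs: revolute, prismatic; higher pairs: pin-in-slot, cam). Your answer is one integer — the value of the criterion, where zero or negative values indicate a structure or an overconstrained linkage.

M = 4

L=1 J1=0 J2=0
add link → L=2 J1=0 J2=0
add link → L=3 J1=0 J2=0
R@1,0 dof=1 J1 → L=3 J1=1 J2=0
add link → L=4 J1=1 J2=0
R@2,3 dof=1 J1 → L=4 J1=2 J2=0
C@1,2 dof=2 J2 → L=4 J1=2 J2=1
M=3(L−1)−2J1−J2=3·3−2·2−1=4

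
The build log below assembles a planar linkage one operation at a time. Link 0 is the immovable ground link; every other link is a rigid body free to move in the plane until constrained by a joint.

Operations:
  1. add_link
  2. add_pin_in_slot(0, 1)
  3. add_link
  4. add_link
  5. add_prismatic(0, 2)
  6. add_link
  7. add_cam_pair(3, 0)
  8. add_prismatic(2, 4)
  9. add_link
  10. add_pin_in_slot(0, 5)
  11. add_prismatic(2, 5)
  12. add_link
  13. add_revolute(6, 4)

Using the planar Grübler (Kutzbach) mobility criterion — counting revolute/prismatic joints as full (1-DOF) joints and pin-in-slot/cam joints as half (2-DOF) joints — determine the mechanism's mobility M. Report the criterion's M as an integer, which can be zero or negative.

(L,J1,J2)=(1,0,0); link0 fixed
link1: (2,0,0)
PS 0-1 [J2]: (2,0,1)
link2: (3,0,1)
link3: (4,0,1)
P 0-2 [J1]: (4,1,1)
link4: (5,1,1)
C 3-0 [J2]: (5,1,2)
P 2-4 [J1]: (5,2,2)
link5: (6,2,2)
PS 0-5 [J2]: (6,2,3)
P 2-5 [J1]: (6,3,3)
link6: (7,3,3)
R 6-4 [J1]: (7,4,3)
Grübler: 3·6 − 2·4 − 3 = 7

M = 7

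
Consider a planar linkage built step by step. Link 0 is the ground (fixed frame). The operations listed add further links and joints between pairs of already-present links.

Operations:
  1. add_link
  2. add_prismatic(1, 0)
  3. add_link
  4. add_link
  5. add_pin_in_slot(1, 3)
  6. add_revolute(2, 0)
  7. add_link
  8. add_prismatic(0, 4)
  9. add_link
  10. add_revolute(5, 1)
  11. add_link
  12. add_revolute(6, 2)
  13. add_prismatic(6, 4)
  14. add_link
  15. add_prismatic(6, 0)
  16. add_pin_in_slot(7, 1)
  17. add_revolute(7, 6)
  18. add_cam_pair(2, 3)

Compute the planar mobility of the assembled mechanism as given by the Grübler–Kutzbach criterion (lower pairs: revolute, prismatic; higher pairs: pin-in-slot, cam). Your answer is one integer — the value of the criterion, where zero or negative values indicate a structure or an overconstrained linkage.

M = 2

[1;0;0] (link 0 is ground)
L+ [2;0;0]
P(1,0)∈J1 [2;1;0]
L+ [3;1;0]
L+ [4;1;0]
PS(1,3)∈J2 [4;1;1]
R(2,0)∈J1 [4;2;1]
L+ [5;2;1]
P(0,4)∈J1 [5;3;1]
L+ [6;3;1]
R(5,1)∈J1 [6;4;1]
L+ [7;4;1]
R(6,2)∈J1 [7;5;1]
P(6,4)∈J1 [7;6;1]
L+ [8;6;1]
P(6,0)∈J1 [8;7;1]
PS(7,1)∈J2 [8;7;2]
R(7,6)∈J1 [8;8;2]
C(2,3)∈J2 [8;8;3]
mobility = 21 − 16 − 3 = 2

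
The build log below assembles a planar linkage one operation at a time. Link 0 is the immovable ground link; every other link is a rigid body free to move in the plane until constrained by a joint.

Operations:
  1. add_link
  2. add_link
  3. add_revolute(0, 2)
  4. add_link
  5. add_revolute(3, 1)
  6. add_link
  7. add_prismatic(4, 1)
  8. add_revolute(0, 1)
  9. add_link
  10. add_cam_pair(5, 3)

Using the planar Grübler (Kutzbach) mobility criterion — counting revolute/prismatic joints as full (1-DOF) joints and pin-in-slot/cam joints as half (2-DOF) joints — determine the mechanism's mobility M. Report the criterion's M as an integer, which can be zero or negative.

ground; <1,0,0>
#1 <2,0,0>
#2 <3,0,0>
R:0↔2 J1 <3,1,0>
#3 <4,1,0>
R:3↔1 J1 <4,2,0>
#4 <5,2,0>
P:4↔1 J1 <5,3,0>
R:0↔1 J1 <5,4,0>
#5 <6,4,0>
C:5↔3 J2 <6,4,1>
3×5 − 2×4 − 1×1 = 6

M = 6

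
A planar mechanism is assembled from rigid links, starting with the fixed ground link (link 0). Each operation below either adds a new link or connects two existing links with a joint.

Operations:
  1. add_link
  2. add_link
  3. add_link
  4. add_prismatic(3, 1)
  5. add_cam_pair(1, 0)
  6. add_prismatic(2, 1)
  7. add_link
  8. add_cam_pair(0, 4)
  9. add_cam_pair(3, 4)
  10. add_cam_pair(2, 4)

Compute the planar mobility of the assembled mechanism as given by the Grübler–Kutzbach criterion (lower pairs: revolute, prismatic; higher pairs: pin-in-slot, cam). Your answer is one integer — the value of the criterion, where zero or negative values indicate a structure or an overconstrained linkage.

M = 4

link 0 = ground. State L|J1|J2 = 1|0|0
+link1  2|0|0
+link2  3|0|0
+link3  4|0|0
P(3,1) f=1→J1  4|1|0
C(1,0) f=2→J2  4|1|1
P(2,1) f=1→J1  4|2|1
+link4  5|2|1
C(0,4) f=2→J2  5|2|2
C(3,4) f=2→J2  5|2|3
C(2,4) f=2→J2  5|2|4
M = 3(5−1)−2·2−4 = 12−4−4 = 4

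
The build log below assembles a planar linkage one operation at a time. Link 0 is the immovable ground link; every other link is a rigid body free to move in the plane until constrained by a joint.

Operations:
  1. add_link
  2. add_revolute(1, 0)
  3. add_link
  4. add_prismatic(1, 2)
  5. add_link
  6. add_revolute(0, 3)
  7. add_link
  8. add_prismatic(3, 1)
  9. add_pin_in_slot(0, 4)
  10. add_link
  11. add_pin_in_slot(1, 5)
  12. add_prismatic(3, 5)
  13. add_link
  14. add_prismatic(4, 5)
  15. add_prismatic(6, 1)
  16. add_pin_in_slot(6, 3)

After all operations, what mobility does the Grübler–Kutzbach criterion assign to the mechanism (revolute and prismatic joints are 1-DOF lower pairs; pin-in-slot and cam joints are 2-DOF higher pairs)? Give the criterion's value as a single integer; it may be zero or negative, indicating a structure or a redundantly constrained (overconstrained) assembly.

ground; <1,0,0>
#1 <2,0,0>
R:1↔0 J1 <2,1,0>
#2 <3,1,0>
P:1↔2 J1 <3,2,0>
#3 <4,2,0>
R:0↔3 J1 <4,3,0>
#4 <5,3,0>
P:3↔1 J1 <5,4,0>
PS:0↔4 J2 <5,4,1>
#5 <6,4,1>
PS:1↔5 J2 <6,4,2>
P:3↔5 J1 <6,5,2>
#6 <7,5,2>
P:4↔5 J1 <7,6,2>
P:6↔1 J1 <7,7,2>
PS:6↔3 J2 <7,7,3>
3×6 − 2×7 − 1×3 = 1

M = 1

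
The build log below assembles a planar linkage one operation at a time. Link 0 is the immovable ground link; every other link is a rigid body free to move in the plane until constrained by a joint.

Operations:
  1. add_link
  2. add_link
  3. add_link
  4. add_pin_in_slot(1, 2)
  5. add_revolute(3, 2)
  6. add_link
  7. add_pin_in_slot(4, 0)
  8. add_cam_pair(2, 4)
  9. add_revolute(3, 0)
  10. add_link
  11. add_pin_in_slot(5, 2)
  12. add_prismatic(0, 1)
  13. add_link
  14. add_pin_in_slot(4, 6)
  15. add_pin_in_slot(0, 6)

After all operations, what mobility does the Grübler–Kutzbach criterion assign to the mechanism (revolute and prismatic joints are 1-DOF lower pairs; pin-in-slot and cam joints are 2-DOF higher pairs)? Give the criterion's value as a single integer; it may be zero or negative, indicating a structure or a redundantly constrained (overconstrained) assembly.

M = 6

link 0 = ground. State L|J1|J2 = 1|0|0
+link1  2|0|0
+link2  3|0|0
+link3  4|0|0
PS(1,2) f=2→J2  4|0|1
R(3,2) f=1→J1  4|1|1
+link4  5|1|1
PS(4,0) f=2→J2  5|1|2
C(2,4) f=2→J2  5|1|3
R(3,0) f=1→J1  5|2|3
+link5  6|2|3
PS(5,2) f=2→J2  6|2|4
P(0,1) f=1→J1  6|3|4
+link6  7|3|4
PS(4,6) f=2→J2  7|3|5
PS(0,6) f=2→J2  7|3|6
M = 3(7−1)−2·3−6 = 18−6−6 = 6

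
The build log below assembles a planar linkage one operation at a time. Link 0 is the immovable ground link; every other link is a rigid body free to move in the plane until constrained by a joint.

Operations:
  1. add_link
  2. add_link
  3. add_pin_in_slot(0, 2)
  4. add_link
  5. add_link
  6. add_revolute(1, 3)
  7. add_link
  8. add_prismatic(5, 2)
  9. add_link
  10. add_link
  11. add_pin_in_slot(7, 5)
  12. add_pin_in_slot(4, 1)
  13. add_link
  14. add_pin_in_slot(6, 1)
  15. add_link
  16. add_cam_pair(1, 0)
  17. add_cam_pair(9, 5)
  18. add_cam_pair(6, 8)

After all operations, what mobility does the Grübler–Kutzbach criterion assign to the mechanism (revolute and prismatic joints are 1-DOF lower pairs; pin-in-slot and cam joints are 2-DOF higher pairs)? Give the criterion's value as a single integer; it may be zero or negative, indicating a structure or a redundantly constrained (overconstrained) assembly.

M = 16

[1;0;0] (link 0 is ground)
L+ [2;0;0]
L+ [3;0;0]
PS(0,2)∈J2 [3;0;1]
L+ [4;0;1]
L+ [5;0;1]
R(1,3)∈J1 [5;1;1]
L+ [6;1;1]
P(5,2)∈J1 [6;2;1]
L+ [7;2;1]
L+ [8;2;1]
PS(7,5)∈J2 [8;2;2]
PS(4,1)∈J2 [8;2;3]
L+ [9;2;3]
PS(6,1)∈J2 [9;2;4]
L+ [10;2;4]
C(1,0)∈J2 [10;2;5]
C(9,5)∈J2 [10;2;6]
C(6,8)∈J2 [10;2;7]
mobility = 27 − 4 − 7 = 16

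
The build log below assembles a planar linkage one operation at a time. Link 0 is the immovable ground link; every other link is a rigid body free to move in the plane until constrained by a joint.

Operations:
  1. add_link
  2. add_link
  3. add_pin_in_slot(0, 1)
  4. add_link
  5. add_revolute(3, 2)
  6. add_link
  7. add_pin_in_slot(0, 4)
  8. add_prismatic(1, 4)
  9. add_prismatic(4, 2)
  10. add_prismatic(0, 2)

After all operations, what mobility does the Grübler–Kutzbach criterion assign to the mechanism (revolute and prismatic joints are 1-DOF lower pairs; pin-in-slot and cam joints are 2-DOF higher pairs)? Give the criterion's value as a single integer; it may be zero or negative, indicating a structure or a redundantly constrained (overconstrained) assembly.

[1;0;0] (link 0 is ground)
L+ [2;0;0]
L+ [3;0;0]
PS(0,1)∈J2 [3;0;1]
L+ [4;0;1]
R(3,2)∈J1 [4;1;1]
L+ [5;1;1]
PS(0,4)∈J2 [5;1;2]
P(1,4)∈J1 [5;2;2]
P(4,2)∈J1 [5;3;2]
P(0,2)∈J1 [5;4;2]
mobility = 12 − 8 − 2 = 2

M = 2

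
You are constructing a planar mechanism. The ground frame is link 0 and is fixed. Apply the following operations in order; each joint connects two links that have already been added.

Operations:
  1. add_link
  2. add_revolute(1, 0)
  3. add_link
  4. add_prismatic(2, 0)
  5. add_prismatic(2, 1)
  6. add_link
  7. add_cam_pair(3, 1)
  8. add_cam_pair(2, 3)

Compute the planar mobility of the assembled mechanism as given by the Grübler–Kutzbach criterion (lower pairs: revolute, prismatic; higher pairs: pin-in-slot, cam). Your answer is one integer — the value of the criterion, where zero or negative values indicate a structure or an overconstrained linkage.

M = 1

ground; <1,0,0>
#1 <2,0,0>
R:1↔0 J1 <2,1,0>
#2 <3,1,0>
P:2↔0 J1 <3,2,0>
P:2↔1 J1 <3,3,0>
#3 <4,3,0>
C:3↔1 J2 <4,3,1>
C:2↔3 J2 <4,3,2>
3×3 − 2×3 − 1×2 = 1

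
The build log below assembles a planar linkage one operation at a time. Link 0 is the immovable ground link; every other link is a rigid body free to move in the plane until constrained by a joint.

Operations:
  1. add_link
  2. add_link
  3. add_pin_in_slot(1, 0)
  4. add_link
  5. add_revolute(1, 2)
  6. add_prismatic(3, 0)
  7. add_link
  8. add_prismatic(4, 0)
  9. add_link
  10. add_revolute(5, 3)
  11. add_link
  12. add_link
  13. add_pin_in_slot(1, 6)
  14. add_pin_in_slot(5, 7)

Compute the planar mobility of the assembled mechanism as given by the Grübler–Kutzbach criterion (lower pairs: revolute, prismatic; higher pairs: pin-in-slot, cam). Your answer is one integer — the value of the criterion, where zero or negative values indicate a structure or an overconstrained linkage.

M = 10

ground; <1,0,0>
#1 <2,0,0>
#2 <3,0,0>
PS:1↔0 J2 <3,0,1>
#3 <4,0,1>
R:1↔2 J1 <4,1,1>
P:3↔0 J1 <4,2,1>
#4 <5,2,1>
P:4↔0 J1 <5,3,1>
#5 <6,3,1>
R:5↔3 J1 <6,4,1>
#6 <7,4,1>
#7 <8,4,1>
PS:1↔6 J2 <8,4,2>
PS:5↔7 J2 <8,4,3>
3×7 − 2×4 − 1×3 = 10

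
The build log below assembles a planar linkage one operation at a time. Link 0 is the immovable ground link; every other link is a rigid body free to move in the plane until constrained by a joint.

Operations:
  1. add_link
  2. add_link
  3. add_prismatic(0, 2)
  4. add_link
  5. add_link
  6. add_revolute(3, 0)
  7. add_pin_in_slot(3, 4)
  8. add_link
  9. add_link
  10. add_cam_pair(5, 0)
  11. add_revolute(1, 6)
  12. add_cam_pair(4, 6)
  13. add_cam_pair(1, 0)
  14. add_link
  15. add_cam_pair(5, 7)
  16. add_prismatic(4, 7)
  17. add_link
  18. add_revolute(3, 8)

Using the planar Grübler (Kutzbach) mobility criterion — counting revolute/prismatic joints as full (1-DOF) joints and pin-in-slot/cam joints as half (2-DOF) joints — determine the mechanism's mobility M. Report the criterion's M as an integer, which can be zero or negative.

link 0 = ground. State L|J1|J2 = 1|0|0
+link1  2|0|0
+link2  3|0|0
P(0,2) f=1→J1  3|1|0
+link3  4|1|0
+link4  5|1|0
R(3,0) f=1→J1  5|2|0
PS(3,4) f=2→J2  5|2|1
+link5  6|2|1
+link6  7|2|1
C(5,0) f=2→J2  7|2|2
R(1,6) f=1→J1  7|3|2
C(4,6) f=2→J2  7|3|3
C(1,0) f=2→J2  7|3|4
+link7  8|3|4
C(5,7) f=2→J2  8|3|5
P(4,7) f=1→J1  8|4|5
+link8  9|4|5
R(3,8) f=1→J1  9|5|5
M = 3(9−1)−2·5−5 = 24−10−5 = 9

M = 9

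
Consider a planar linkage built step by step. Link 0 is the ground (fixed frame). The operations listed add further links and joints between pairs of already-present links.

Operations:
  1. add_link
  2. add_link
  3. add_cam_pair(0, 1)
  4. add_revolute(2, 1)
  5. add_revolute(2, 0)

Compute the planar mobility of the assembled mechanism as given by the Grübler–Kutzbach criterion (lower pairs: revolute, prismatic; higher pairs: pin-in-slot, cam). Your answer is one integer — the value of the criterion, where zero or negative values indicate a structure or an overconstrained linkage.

M = 1

[1;0;0] (link 0 is ground)
L+ [2;0;0]
L+ [3;0;0]
C(0,1)∈J2 [3;0;1]
R(2,1)∈J1 [3;1;1]
R(2,0)∈J1 [3;2;1]
mobility = 6 − 4 − 1 = 1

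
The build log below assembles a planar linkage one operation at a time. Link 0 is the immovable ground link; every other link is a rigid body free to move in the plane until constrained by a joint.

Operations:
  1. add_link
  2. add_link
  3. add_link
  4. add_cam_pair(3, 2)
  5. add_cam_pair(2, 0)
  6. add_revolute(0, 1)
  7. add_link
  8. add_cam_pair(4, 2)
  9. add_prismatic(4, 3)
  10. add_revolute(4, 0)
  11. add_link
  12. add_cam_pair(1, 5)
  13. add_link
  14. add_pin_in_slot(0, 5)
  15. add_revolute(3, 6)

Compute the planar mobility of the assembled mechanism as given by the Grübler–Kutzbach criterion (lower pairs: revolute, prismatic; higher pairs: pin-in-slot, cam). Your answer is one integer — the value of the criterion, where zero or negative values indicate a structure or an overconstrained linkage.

link 0 = ground. State L|J1|J2 = 1|0|0
+link1  2|0|0
+link2  3|0|0
+link3  4|0|0
C(3,2) f=2→J2  4|0|1
C(2,0) f=2→J2  4|0|2
R(0,1) f=1→J1  4|1|2
+link4  5|1|2
C(4,2) f=2→J2  5|1|3
P(4,3) f=1→J1  5|2|3
R(4,0) f=1→J1  5|3|3
+link5  6|3|3
C(1,5) f=2→J2  6|3|4
+link6  7|3|4
PS(0,5) f=2→J2  7|3|5
R(3,6) f=1→J1  7|4|5
M = 3(7−1)−2·4−5 = 18−8−5 = 5

M = 5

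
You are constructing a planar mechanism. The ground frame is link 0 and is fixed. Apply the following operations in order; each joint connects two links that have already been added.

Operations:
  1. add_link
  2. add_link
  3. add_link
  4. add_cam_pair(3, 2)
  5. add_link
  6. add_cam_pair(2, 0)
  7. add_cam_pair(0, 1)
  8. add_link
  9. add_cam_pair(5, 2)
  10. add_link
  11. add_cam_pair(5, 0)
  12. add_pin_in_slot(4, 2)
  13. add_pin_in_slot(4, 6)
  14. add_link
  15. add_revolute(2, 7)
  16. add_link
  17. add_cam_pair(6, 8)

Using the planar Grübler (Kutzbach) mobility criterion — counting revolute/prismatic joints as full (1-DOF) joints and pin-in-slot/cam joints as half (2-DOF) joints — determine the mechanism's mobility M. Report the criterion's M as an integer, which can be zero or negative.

(L,J1,J2)=(1,0,0); link0 fixed
link1: (2,0,0)
link2: (3,0,0)
link3: (4,0,0)
C 3-2 [J2]: (4,0,1)
link4: (5,0,1)
C 2-0 [J2]: (5,0,2)
C 0-1 [J2]: (5,0,3)
link5: (6,0,3)
C 5-2 [J2]: (6,0,4)
link6: (7,0,4)
C 5-0 [J2]: (7,0,5)
PS 4-2 [J2]: (7,0,6)
PS 4-6 [J2]: (7,0,7)
link7: (8,0,7)
R 2-7 [J1]: (8,1,7)
link8: (9,1,7)
C 6-8 [J2]: (9,1,8)
Grübler: 3·8 − 2·1 − 8 = 14

M = 14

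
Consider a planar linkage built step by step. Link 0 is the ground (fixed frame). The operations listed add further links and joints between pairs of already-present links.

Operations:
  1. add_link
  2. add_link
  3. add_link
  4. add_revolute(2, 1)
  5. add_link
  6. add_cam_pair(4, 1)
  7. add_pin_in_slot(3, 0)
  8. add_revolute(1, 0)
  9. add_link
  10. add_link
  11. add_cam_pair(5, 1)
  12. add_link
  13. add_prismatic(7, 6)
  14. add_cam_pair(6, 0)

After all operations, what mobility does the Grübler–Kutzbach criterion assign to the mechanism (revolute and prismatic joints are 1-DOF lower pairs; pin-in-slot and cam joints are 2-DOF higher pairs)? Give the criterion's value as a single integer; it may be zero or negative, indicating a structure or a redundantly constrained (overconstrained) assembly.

[1;0;0] (link 0 is ground)
L+ [2;0;0]
L+ [3;0;0]
L+ [4;0;0]
R(2,1)∈J1 [4;1;0]
L+ [5;1;0]
C(4,1)∈J2 [5;1;1]
PS(3,0)∈J2 [5;1;2]
R(1,0)∈J1 [5;2;2]
L+ [6;2;2]
L+ [7;2;2]
C(5,1)∈J2 [7;2;3]
L+ [8;2;3]
P(7,6)∈J1 [8;3;3]
C(6,0)∈J2 [8;3;4]
mobility = 21 − 6 − 4 = 11

M = 11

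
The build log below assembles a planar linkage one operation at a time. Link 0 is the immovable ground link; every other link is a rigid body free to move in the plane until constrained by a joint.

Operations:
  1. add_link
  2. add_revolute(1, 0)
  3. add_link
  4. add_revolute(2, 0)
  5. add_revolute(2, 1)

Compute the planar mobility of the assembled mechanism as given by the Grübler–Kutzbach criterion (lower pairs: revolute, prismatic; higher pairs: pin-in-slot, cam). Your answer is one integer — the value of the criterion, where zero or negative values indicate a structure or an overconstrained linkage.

(L,J1,J2)=(1,0,0); link0 fixed
link1: (2,0,0)
R 1-0 [J1]: (2,1,0)
link2: (3,1,0)
R 2-0 [J1]: (3,2,0)
R 2-1 [J1]: (3,3,0)
Grübler: 3·2 − 2·3 − 0 = 0

M = 0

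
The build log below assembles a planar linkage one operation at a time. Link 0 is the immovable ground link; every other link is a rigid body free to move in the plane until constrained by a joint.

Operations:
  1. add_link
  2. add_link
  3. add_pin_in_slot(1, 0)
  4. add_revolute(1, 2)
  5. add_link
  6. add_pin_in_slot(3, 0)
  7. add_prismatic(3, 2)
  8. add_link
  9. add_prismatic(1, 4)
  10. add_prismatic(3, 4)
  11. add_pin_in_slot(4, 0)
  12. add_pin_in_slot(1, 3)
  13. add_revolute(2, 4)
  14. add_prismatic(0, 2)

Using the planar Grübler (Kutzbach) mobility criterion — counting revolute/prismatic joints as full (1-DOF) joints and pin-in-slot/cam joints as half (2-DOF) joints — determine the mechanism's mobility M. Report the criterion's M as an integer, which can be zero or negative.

ground; <1,0,0>
#1 <2,0,0>
#2 <3,0,0>
PS:1↔0 J2 <3,0,1>
R:1↔2 J1 <3,1,1>
#3 <4,1,1>
PS:3↔0 J2 <4,1,2>
P:3↔2 J1 <4,2,2>
#4 <5,2,2>
P:1↔4 J1 <5,3,2>
P:3↔4 J1 <5,4,2>
PS:4↔0 J2 <5,4,3>
PS:1↔3 J2 <5,4,4>
R:2↔4 J1 <5,5,4>
P:0↔2 J1 <5,6,4>
3×4 − 2×6 − 1×4 = -4

M = -4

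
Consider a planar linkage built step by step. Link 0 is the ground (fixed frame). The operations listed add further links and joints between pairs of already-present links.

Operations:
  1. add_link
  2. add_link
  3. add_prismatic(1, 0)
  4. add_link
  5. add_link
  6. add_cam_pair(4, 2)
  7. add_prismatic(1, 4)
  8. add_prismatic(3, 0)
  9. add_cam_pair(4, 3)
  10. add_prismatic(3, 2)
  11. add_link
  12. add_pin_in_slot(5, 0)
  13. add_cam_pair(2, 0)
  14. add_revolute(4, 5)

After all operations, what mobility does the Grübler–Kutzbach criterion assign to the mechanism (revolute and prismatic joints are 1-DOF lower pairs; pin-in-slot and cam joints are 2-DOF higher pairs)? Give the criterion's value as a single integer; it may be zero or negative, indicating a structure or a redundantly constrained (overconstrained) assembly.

(L,J1,J2)=(1,0,0); link0 fixed
link1: (2,0,0)
link2: (3,0,0)
P 1-0 [J1]: (3,1,0)
link3: (4,1,0)
link4: (5,1,0)
C 4-2 [J2]: (5,1,1)
P 1-4 [J1]: (5,2,1)
P 3-0 [J1]: (5,3,1)
C 4-3 [J2]: (5,3,2)
P 3-2 [J1]: (5,4,2)
link5: (6,4,2)
PS 5-0 [J2]: (6,4,3)
C 2-0 [J2]: (6,4,4)
R 4-5 [J1]: (6,5,4)
Grübler: 3·5 − 2·5 − 4 = 1

M = 1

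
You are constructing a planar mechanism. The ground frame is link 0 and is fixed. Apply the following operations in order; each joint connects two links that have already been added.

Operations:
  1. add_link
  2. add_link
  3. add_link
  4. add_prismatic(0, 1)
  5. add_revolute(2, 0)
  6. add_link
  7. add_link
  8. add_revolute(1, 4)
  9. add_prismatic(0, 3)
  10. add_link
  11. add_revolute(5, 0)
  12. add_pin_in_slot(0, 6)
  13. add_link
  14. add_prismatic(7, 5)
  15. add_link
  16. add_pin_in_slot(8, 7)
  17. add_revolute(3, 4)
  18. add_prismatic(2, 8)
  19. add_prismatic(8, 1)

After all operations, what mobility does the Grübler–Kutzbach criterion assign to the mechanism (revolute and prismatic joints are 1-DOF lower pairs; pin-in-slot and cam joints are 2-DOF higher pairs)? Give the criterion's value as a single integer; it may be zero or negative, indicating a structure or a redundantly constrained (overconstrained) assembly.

M = 4

(L,J1,J2)=(1,0,0); link0 fixed
link1: (2,0,0)
link2: (3,0,0)
link3: (4,0,0)
P 0-1 [J1]: (4,1,0)
R 2-0 [J1]: (4,2,0)
link4: (5,2,0)
link5: (6,2,0)
R 1-4 [J1]: (6,3,0)
P 0-3 [J1]: (6,4,0)
link6: (7,4,0)
R 5-0 [J1]: (7,5,0)
PS 0-6 [J2]: (7,5,1)
link7: (8,5,1)
P 7-5 [J1]: (8,6,1)
link8: (9,6,1)
PS 8-7 [J2]: (9,6,2)
R 3-4 [J1]: (9,7,2)
P 2-8 [J1]: (9,8,2)
P 8-1 [J1]: (9,9,2)
Grübler: 3·8 − 2·9 − 2 = 4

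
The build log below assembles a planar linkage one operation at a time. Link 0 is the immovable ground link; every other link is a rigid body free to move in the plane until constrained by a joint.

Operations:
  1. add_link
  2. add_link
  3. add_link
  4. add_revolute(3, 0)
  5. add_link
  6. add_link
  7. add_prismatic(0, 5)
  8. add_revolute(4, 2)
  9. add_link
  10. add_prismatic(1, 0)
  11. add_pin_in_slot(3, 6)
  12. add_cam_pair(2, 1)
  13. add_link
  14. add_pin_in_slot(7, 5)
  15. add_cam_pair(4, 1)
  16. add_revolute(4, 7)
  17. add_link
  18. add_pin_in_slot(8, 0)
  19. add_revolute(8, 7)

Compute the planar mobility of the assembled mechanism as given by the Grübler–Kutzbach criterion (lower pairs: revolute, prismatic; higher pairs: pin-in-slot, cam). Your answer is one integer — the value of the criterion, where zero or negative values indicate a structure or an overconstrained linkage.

M = 7

L=1 J1=0 J2=0
add link → L=2 J1=0 J2=0
add link → L=3 J1=0 J2=0
add link → L=4 J1=0 J2=0
R@3,0 dof=1 J1 → L=4 J1=1 J2=0
add link → L=5 J1=1 J2=0
add link → L=6 J1=1 J2=0
P@0,5 dof=1 J1 → L=6 J1=2 J2=0
R@4,2 dof=1 J1 → L=6 J1=3 J2=0
add link → L=7 J1=3 J2=0
P@1,0 dof=1 J1 → L=7 J1=4 J2=0
PS@3,6 dof=2 J2 → L=7 J1=4 J2=1
C@2,1 dof=2 J2 → L=7 J1=4 J2=2
add link → L=8 J1=4 J2=2
PS@7,5 dof=2 J2 → L=8 J1=4 J2=3
C@4,1 dof=2 J2 → L=8 J1=4 J2=4
R@4,7 dof=1 J1 → L=8 J1=5 J2=4
add link → L=9 J1=5 J2=4
PS@8,0 dof=2 J2 → L=9 J1=5 J2=5
R@8,7 dof=1 J1 → L=9 J1=6 J2=5
M=3(L−1)−2J1−J2=3·8−2·6−5=7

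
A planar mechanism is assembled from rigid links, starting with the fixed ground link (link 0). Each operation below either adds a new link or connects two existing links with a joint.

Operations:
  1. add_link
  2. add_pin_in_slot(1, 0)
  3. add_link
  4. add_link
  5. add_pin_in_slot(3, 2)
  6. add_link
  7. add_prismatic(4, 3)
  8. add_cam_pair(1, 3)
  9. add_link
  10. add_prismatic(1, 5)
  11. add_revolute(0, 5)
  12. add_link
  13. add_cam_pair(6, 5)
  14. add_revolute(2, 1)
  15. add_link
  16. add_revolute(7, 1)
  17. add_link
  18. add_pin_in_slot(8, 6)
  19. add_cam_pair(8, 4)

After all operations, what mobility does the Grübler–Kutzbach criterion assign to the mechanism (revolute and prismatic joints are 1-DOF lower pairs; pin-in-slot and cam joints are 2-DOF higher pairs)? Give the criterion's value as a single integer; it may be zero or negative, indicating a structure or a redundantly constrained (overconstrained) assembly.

M = 8

(L,J1,J2)=(1,0,0); link0 fixed
link1: (2,0,0)
PS 1-0 [J2]: (2,0,1)
link2: (3,0,1)
link3: (4,0,1)
PS 3-2 [J2]: (4,0,2)
link4: (5,0,2)
P 4-3 [J1]: (5,1,2)
C 1-3 [J2]: (5,1,3)
link5: (6,1,3)
P 1-5 [J1]: (6,2,3)
R 0-5 [J1]: (6,3,3)
link6: (7,3,3)
C 6-5 [J2]: (7,3,4)
R 2-1 [J1]: (7,4,4)
link7: (8,4,4)
R 7-1 [J1]: (8,5,4)
link8: (9,5,4)
PS 8-6 [J2]: (9,5,5)
C 8-4 [J2]: (9,5,6)
Grübler: 3·8 − 2·5 − 6 = 8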